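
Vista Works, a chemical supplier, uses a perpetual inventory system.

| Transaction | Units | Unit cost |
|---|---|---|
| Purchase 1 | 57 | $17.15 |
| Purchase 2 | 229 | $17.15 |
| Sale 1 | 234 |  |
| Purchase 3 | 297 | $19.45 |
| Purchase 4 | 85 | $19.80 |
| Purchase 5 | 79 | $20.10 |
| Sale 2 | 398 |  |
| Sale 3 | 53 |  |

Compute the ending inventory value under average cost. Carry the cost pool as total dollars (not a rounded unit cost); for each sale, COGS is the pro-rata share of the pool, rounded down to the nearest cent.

Ending inventory = $1,201.25

After Purchase 1: 57 on hand, pool $977.55 (≈ $17.1500 each)
After Purchase 2: 286 on hand, pool $4,904.90 (≈ $17.1500 each)
Sale 1, sell 234: 234/286 × $4,904.90 → $4,013.10
After Purchase 3: 349 on hand, pool $6,668.45 (≈ $19.1073 each)
After Purchase 4: 434 on hand, pool $8,351.45 (≈ $19.2430 each)
After Purchase 5: 513 on hand, pool $9,939.35 (≈ $19.3750 each)
Sale 2, sell 398: 398/513 × $9,939.35 → $7,711.23
Sale 3, sell 53: 53/115 × $2,228.12 → $1,026.87
Total COGS = $4,013.10 + $7,711.23 + $1,026.87 = $12,751.20
Ending inventory (cost pool remaining) = $1,201.25
Check: goods available $13,952.45 = COGS $12,751.20 + ending $1,201.25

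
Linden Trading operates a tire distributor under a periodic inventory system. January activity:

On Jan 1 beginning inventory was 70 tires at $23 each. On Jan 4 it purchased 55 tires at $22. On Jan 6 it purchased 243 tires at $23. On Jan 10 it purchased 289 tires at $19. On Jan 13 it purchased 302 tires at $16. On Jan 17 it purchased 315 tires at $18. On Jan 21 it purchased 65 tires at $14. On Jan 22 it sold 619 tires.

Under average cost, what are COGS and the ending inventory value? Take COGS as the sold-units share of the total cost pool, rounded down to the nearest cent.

COGS = $11,701.36; ending inventory = $13,610.64

Jan 22, sell 619: 619/1339 × $25,312.00 → $11,701.36
Ending inventory (cost pool remaining) = $13,610.64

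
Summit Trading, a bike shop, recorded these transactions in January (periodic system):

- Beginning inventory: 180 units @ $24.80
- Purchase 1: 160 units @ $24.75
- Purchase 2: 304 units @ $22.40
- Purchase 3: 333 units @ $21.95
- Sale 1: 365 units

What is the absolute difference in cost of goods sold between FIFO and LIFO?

FIFO COGS: 180 @ $24.80 + 160 @ $24.75 + 25 @ $22.40 = $8,984.00
LIFO COGS: 333 @ $21.95 + 32 @ $22.40 = $8,026.15
Difference = |$8,984.00 − $8,026.15| = $957.85

$957.85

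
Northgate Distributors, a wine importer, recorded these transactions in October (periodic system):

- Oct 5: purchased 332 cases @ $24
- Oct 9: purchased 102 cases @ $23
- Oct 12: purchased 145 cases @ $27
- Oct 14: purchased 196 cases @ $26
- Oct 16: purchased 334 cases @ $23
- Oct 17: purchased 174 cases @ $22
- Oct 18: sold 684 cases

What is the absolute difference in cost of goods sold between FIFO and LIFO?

FIFO COGS: 332 @ $24 + 102 @ $23 + 145 @ $27 + 105 @ $26 = $16,959
LIFO COGS: 174 @ $22 + 334 @ $23 + 176 @ $26 = $16,086
Difference = |$16,959 − $16,086| = $873

$873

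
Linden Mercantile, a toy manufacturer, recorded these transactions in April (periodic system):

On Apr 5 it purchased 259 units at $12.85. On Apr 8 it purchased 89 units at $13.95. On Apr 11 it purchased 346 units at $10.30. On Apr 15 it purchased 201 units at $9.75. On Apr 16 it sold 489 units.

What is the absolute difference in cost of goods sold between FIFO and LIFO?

$1,095.85

FIFO COGS: 259 @ $12.85 + 89 @ $13.95 + 141 @ $10.30 = $6,022.00
LIFO COGS: 201 @ $9.75 + 288 @ $10.30 = $4,926.15
Difference = |$6,022.00 − $4,926.15| = $1,095.85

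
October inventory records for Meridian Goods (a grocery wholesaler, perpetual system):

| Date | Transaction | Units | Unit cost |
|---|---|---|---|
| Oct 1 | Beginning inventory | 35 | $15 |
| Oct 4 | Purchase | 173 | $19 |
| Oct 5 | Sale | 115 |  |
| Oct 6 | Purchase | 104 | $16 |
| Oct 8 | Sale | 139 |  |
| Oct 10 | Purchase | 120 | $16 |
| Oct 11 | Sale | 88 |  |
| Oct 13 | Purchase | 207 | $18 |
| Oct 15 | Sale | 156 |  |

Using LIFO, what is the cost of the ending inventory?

Ending inventory = $2,392

Oct 5, 115 sold [LIFO — newest first]: 115 @ $19 = $2,185
Oct 8, 139 sold [LIFO — newest first]: 104 @ $16 + 35 @ $19 = $2,329
Oct 11, 88 sold [LIFO — newest first]: 88 @ $16 = $1,408
Oct 15, 156 sold [LIFO — newest first]: 156 @ $18 = $2,808
Total COGS = $2,185 + $2,329 + $1,408 + $2,808 = $8,730
Ending inventory: 35 @ $15 + 23 @ $19 + 32 @ $16 + 51 @ $18 = $2,392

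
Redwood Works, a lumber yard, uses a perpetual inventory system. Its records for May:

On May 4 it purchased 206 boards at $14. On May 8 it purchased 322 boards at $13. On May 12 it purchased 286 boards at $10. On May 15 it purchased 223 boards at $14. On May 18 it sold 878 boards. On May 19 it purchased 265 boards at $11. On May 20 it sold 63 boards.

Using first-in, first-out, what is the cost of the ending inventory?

May 18, 878 sold [FIFO — oldest first]: 206 @ $14 + 322 @ $13 + 286 @ $10 + 64 @ $14 = $10,826
May 20, 63 sold [FIFO — oldest first]: 63 @ $14 = $882
Total COGS = $10,826 + $882 = $11,708
Ending inventory: 96 @ $14 + 265 @ $11 = $4,259
Check: goods available $15,967 = COGS $11,708 + ending $4,259

Ending inventory = $4,259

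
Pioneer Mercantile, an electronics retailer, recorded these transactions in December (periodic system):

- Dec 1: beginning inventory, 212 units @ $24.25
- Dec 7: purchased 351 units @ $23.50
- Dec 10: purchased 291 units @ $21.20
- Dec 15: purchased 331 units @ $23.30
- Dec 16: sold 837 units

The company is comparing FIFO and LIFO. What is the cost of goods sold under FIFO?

FIFO COGS: 212 @ $24.25 + 351 @ $23.50 + 274 @ $21.20 = $19,198.30
LIFO COGS: 331 @ $23.30 + 291 @ $21.20 + 215 @ $23.50 = $18,934.00

COGS = $19,198.30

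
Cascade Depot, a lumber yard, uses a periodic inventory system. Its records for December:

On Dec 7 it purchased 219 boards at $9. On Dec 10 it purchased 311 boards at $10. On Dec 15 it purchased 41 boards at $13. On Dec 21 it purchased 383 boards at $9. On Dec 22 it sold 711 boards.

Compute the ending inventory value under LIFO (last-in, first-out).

Ending inventory = $2,211

Dec 22, 711 sold [LIFO — newest first]: 383 @ $9 + 41 @ $13 + 287 @ $10 = $6,850
Ending inventory: 219 @ $9 + 24 @ $10 = $2,211
Check: goods available $9,061 = COGS $6,850 + ending $2,211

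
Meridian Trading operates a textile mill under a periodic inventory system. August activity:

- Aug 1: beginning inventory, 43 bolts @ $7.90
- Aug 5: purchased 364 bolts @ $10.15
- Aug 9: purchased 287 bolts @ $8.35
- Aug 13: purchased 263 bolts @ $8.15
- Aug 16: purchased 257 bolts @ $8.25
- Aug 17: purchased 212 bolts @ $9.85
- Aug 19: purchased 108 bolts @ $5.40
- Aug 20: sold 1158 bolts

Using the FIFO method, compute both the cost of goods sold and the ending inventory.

COGS = $10,232.45; ending inventory = $3,133.40

Aug 20, 1158 sold [FIFO — oldest first]: 43 @ $7.90 + 364 @ $10.15 + 287 @ $8.35 + 263 @ $8.15 + 201 @ $8.25 = $10,232.45
Ending inventory: 56 @ $8.25 + 212 @ $9.85 + 108 @ $5.40 = $3,133.40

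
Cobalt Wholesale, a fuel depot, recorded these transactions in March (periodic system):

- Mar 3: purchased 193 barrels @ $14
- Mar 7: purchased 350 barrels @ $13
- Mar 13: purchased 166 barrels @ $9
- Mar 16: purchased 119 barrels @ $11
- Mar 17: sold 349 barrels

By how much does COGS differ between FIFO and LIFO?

$1,095

FIFO COGS: 193 @ $14 + 156 @ $13 = $4,730
LIFO COGS: 119 @ $11 + 166 @ $9 + 64 @ $13 = $3,635
Difference = |$4,730 − $3,635| = $1,095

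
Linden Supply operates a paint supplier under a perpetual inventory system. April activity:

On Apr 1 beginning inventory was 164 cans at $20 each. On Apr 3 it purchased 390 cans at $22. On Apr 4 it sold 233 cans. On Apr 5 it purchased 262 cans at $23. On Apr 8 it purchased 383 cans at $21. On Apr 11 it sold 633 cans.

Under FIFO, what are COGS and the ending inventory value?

Apr 4, 233 sold [FIFO — oldest first]: 164 @ $20 + 69 @ $22 = $4,798
Apr 11, 633 sold [FIFO — oldest first]: 321 @ $22 + 262 @ $23 + 50 @ $21 = $14,138
Total COGS = $4,798 + $14,138 = $18,936
Ending inventory: 333 @ $21 = $6,993

COGS = $18,936; ending inventory = $6,993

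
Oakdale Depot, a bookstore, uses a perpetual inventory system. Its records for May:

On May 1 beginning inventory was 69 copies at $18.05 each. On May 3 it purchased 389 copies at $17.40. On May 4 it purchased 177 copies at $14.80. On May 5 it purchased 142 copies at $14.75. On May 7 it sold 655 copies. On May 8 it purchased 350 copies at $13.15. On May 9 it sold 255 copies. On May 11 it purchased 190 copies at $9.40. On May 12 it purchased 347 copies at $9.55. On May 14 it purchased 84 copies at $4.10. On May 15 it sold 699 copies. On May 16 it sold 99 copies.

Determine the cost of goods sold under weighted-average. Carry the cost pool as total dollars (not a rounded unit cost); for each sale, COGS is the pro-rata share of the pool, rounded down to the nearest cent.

COGS = $22,370.17

After May 1: 69 on hand, pool $1,245.45 (≈ $18.0500 each)
After May 3: 458 on hand, pool $8,014.05 (≈ $17.4979 each)
After May 4: 635 on hand, pool $10,633.65 (≈ $16.7459 each)
After May 5: 777 on hand, pool $12,728.15 (≈ $16.3811 each)
May 7, sell 655: 655/777 × $12,728.15 → $10,729.65
After May 8: 472 on hand, pool $6,601.00 (≈ $13.9852 each)
May 9, sell 255: 255/472 × $6,601.00 → $3,566.21
After May 11: 407 on hand, pool $4,820.79 (≈ $11.8447 each)
After May 12: 754 on hand, pool $8,134.64 (≈ $10.7886 each)
After May 14: 838 on hand, pool $8,479.04 (≈ $10.1182 each)
May 15, sell 699: 699/838 × $8,479.04 → $7,072.61
May 16, sell 99: 99/139 × $1,406.43 → $1,001.70
Total COGS = $10,729.65 + $3,566.21 + $7,072.61 + $1,001.70 = $22,370.17
Ending inventory (cost pool remaining) = $404.73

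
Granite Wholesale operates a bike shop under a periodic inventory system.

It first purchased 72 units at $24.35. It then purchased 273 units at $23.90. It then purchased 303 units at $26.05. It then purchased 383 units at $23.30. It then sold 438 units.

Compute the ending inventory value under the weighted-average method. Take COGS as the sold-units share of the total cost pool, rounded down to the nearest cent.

Sale 1, sell 438: 438/1031 × $25,094.95 → $10,661.09
Ending inventory (cost pool remaining) = $14,433.86

Ending inventory = $14,433.86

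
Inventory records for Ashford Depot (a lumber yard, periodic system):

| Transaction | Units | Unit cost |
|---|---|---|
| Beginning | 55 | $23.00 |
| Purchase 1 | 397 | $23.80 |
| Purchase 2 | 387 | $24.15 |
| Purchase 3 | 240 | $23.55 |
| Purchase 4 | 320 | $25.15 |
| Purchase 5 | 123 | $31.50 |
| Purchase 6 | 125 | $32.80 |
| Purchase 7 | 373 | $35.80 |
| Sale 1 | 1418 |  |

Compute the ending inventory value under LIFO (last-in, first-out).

Ending inventory = $14,336.10

Sale 1 (1418) [LIFO — newest first]: 373 @ $35.80 + 125 @ $32.80 + 123 @ $31.50 + 320 @ $25.15 + 240 @ $23.55 + 237 @ $24.15 = $40,751.45
Ending inventory: 55 @ $23.00 + 397 @ $23.80 + 150 @ $24.15 = $14,336.10
Check: goods available $55,087.55 = COGS $40,751.45 + ending $14,336.10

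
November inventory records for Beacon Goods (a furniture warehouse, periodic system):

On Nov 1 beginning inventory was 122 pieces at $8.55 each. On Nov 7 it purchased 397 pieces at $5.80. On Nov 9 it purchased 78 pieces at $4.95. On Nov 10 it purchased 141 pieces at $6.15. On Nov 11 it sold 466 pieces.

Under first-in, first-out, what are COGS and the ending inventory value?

Nov 11, 466 sold [FIFO — oldest first]: 122 @ $8.55 + 344 @ $5.80 = $3,038.30
Ending inventory: 53 @ $5.80 + 78 @ $4.95 + 141 @ $6.15 = $1,560.65
Check: goods available $4,598.95 = COGS $3,038.30 + ending $1,560.65

COGS = $3,038.30; ending inventory = $1,560.65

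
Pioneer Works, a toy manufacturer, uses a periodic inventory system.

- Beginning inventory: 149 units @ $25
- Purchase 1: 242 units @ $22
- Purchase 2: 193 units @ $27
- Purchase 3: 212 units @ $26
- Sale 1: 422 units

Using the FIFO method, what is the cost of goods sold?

COGS = $9,886

Sale 1 (422) [FIFO — oldest first]: 149 @ $25 + 242 @ $22 + 31 @ $27 = $9,886
Ending inventory: 162 @ $27 + 212 @ $26 = $9,886
Check: goods available $19,772 = COGS $9,886 + ending $9,886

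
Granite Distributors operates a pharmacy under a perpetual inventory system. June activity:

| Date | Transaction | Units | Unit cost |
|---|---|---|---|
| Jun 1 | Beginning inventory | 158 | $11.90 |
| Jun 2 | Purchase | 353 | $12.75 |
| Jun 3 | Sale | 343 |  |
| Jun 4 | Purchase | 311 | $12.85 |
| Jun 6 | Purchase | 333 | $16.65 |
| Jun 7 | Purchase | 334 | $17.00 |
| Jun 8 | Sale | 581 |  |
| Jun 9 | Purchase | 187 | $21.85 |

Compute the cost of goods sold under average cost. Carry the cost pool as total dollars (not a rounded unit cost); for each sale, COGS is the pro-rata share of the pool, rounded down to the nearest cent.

After Jun 1: 158 on hand, pool $1,880.20 (≈ $11.9000 each)
After Jun 2: 511 on hand, pool $6,380.95 (≈ $12.4872 each)
Jun 3, sell 343: 343/511 × $6,380.95 → $4,283.10
After Jun 4: 479 on hand, pool $6,094.20 (≈ $12.7228 each)
After Jun 6: 812 on hand, pool $11,638.65 (≈ $14.3333 each)
After Jun 7: 1146 on hand, pool $17,316.65 (≈ $15.1105 each)
Jun 8, sell 581: 581/1146 × $17,316.65 → $8,779.20
After Jun 9: 752 on hand, pool $12,623.40 (≈ $16.7864 each)
Total COGS = $4,283.10 + $8,779.20 = $13,062.30
Ending inventory (cost pool remaining) = $12,623.40

COGS = $13,062.30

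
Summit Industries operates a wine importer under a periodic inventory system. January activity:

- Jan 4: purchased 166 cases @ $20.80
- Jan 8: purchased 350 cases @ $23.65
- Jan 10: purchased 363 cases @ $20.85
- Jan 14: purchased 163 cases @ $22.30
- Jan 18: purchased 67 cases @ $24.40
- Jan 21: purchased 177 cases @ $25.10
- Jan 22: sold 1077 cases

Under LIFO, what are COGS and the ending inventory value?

COGS = $24,541.50; ending inventory = $4,469.75

Jan 22, 1077 sold [LIFO — newest first]: 177 @ $25.10 + 67 @ $24.40 + 163 @ $22.30 + 363 @ $20.85 + 307 @ $23.65 = $24,541.50
Ending inventory: 166 @ $20.80 + 43 @ $23.65 = $4,469.75
Check: goods available $29,011.25 = COGS $24,541.50 + ending $4,469.75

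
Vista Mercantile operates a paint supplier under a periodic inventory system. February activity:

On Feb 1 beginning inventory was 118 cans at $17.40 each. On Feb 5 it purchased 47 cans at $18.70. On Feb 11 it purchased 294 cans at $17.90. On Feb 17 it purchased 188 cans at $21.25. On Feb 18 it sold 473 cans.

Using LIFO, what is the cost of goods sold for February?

Feb 18, 473 sold [LIFO — newest first]: 188 @ $21.25 + 285 @ $17.90 = $9,096.50
Ending inventory: 118 @ $17.40 + 47 @ $18.70 + 9 @ $17.90 = $3,093.20

COGS = $9,096.50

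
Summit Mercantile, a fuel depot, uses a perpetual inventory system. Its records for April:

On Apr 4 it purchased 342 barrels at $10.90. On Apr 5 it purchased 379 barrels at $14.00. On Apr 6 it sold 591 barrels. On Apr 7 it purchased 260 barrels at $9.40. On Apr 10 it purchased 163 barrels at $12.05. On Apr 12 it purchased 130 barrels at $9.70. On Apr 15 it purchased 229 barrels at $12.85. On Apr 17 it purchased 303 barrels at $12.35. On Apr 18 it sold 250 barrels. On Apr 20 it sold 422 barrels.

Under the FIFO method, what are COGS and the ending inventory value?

Apr 6, 591 sold [FIFO — oldest first]: 342 @ $10.90 + 249 @ $14.00 = $7,213.80
Apr 18, 250 sold [FIFO — oldest first]: 130 @ $14.00 + 120 @ $9.40 = $2,948.00
Apr 20, 422 sold [FIFO — oldest first]: 140 @ $9.40 + 163 @ $12.05 + 119 @ $9.70 = $4,434.45
Total COGS = $7,213.80 + $2,948.00 + $4,434.45 = $14,596.25
Ending inventory: 11 @ $9.70 + 229 @ $12.85 + 303 @ $12.35 = $6,791.40

COGS = $14,596.25; ending inventory = $6,791.40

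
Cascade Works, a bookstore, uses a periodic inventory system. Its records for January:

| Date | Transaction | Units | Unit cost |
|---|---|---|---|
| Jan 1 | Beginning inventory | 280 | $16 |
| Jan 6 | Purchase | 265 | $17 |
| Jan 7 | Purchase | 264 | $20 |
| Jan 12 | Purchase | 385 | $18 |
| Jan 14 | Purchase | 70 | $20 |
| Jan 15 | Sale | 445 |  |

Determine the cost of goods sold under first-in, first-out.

Jan 15, 445 sold [FIFO — oldest first]: 280 @ $16 + 165 @ $17 = $7,285
Ending inventory: 100 @ $17 + 264 @ $20 + 385 @ $18 + 70 @ $20 = $15,310
Check: goods available $22,595 = COGS $7,285 + ending $15,310

COGS = $7,285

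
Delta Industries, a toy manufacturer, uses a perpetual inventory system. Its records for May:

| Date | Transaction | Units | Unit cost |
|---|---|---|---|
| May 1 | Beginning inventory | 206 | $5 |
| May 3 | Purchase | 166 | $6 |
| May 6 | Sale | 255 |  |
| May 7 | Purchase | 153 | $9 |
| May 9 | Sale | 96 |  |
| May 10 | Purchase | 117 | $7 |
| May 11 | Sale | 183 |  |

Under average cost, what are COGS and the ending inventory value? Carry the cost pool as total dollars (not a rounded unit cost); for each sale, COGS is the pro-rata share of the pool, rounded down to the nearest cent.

After May 1: 206 on hand, pool $1,030.00 (≈ $5.0000 each)
After May 3: 372 on hand, pool $2,026.00 (≈ $5.4462 each)
May 6, sell 255: 255/372 × $2,026.00 → $1,388.79
After May 7: 270 on hand, pool $2,014.21 (≈ $7.4600 each)
May 9, sell 96: 96/270 × $2,014.21 → $716.16
After May 10: 291 on hand, pool $2,117.05 (≈ $7.2751 each)
May 11, sell 183: 183/291 × $2,117.05 → $1,331.34
Total COGS = $1,388.79 + $716.16 + $1,331.34 = $3,436.29
Ending inventory (cost pool remaining) = $785.71

COGS = $3,436.29; ending inventory = $785.71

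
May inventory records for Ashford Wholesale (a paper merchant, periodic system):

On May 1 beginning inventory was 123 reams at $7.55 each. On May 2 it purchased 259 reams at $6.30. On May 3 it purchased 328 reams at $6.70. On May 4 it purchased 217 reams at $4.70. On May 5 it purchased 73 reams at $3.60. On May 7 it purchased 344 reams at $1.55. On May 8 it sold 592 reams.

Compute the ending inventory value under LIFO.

Ending inventory = $4,955.35

May 8, 592 sold [LIFO — newest first]: 344 @ $1.55 + 73 @ $3.60 + 175 @ $4.70 = $1,618.50
Ending inventory: 123 @ $7.55 + 259 @ $6.30 + 328 @ $6.70 + 42 @ $4.70 = $4,955.35
Check: goods available $6,573.85 = COGS $1,618.50 + ending $4,955.35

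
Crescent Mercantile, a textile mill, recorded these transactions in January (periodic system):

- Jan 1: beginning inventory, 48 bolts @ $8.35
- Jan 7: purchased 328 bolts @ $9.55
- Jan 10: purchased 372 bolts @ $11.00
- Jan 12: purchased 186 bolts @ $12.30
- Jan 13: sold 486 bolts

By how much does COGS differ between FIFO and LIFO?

$844.60

FIFO COGS: 48 @ $8.35 + 328 @ $9.55 + 110 @ $11.00 = $4,743.20
LIFO COGS: 186 @ $12.30 + 300 @ $11.00 = $5,587.80
Difference = |$4,743.20 − $5,587.80| = $844.60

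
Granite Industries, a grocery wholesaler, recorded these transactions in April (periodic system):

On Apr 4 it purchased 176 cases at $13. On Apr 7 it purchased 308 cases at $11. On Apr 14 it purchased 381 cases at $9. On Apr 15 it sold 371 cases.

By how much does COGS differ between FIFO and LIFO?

$1,094

FIFO COGS: 176 @ $13 + 195 @ $11 = $4,433
LIFO COGS: 371 @ $9 = $3,339
Difference = |$4,433 − $3,339| = $1,094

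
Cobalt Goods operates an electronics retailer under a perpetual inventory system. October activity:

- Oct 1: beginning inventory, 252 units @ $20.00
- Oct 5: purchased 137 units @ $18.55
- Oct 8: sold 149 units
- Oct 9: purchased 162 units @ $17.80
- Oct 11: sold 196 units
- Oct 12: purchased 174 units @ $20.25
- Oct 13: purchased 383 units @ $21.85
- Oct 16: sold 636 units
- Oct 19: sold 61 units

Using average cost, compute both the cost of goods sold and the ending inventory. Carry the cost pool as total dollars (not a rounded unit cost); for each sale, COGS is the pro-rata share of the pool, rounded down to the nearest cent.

After Oct 1: 252 on hand, pool $5,040.00 (≈ $20.0000 each)
After Oct 5: 389 on hand, pool $7,581.35 (≈ $19.4893 each)
Oct 8, sell 149: 149/389 × $7,581.35 → $2,903.91
After Oct 9: 402 on hand, pool $7,561.04 (≈ $18.8086 each)
Oct 11, sell 196: 196/402 × $7,561.04 → $3,686.47
After Oct 12: 380 on hand, pool $7,398.07 (≈ $19.4686 each)
After Oct 13: 763 on hand, pool $15,766.62 (≈ $20.6640 each)
Oct 16, sell 636: 636/763 × $15,766.62 → $13,142.29
Oct 19, sell 61: 61/127 × $2,624.33 → $1,260.50
Total COGS = $2,903.91 + $3,686.47 + $13,142.29 + $1,260.50 = $20,993.17
Ending inventory (cost pool remaining) = $1,363.83

COGS = $20,993.17; ending inventory = $1,363.83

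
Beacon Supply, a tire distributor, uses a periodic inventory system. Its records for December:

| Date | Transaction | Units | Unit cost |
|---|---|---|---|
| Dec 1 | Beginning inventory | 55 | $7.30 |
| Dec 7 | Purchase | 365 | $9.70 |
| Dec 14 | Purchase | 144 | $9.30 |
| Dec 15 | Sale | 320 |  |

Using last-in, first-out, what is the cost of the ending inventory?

Ending inventory = $2,234.80

Dec 15, 320 sold [LIFO — newest first]: 144 @ $9.30 + 176 @ $9.70 = $3,046.40
Ending inventory: 55 @ $7.30 + 189 @ $9.70 = $2,234.80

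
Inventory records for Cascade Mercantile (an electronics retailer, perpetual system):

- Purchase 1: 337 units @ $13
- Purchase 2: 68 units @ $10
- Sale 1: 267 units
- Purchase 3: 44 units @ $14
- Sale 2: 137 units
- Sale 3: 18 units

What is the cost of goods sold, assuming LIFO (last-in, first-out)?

Sale 1 (267) [LIFO — newest first]: 68 @ $10 + 199 @ $13 = $3,267
Sale 2 (137) [LIFO — newest first]: 44 @ $14 + 93 @ $13 = $1,825
Sale 3 (18) [LIFO — newest first]: 18 @ $13 = $234
Total COGS = $3,267 + $1,825 + $234 = $5,326
Ending inventory: 27 @ $13 = $351
Check: goods available $5,677 = COGS $5,326 + ending $351

COGS = $5,326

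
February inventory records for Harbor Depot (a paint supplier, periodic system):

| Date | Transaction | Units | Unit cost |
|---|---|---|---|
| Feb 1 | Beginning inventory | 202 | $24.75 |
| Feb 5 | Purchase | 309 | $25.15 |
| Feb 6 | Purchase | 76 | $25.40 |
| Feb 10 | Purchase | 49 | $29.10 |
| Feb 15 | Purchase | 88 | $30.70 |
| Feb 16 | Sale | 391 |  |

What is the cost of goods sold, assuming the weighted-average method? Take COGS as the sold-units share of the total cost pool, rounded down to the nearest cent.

COGS = $10,168.56

Feb 16, sell 391: 391/724 × $18,828.75 → $10,168.56
Ending inventory (cost pool remaining) = $8,660.19
Check: goods available $18,828.75 = COGS $10,168.56 + ending $8,660.19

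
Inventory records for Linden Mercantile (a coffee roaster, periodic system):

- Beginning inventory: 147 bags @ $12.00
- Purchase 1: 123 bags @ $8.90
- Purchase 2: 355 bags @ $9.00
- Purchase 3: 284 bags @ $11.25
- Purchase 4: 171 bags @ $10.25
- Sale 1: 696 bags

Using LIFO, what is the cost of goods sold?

Sale 1 (696) [LIFO — newest first]: 171 @ $10.25 + 284 @ $11.25 + 241 @ $9.00 = $7,116.75
Ending inventory: 147 @ $12.00 + 123 @ $8.90 + 114 @ $9.00 = $3,884.70
Check: goods available $11,001.45 = COGS $7,116.75 + ending $3,884.70

COGS = $7,116.75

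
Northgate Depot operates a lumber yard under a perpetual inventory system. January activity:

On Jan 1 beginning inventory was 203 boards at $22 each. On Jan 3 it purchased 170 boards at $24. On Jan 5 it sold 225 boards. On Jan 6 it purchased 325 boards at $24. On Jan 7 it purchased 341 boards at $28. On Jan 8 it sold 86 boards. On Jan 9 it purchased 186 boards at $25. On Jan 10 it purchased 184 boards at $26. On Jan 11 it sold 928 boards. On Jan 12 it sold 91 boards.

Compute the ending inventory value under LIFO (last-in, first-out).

Ending inventory = $1,738

Jan 5, 225 sold [LIFO — newest first]: 170 @ $24 + 55 @ $22 = $5,290
Jan 8, 86 sold [LIFO — newest first]: 86 @ $28 = $2,408
Jan 11, 928 sold [LIFO — newest first]: 184 @ $26 + 186 @ $25 + 255 @ $28 + 303 @ $24 = $23,846
Jan 12, 91 sold [LIFO — newest first]: 22 @ $24 + 69 @ $22 = $2,046
Total COGS = $5,290 + $2,408 + $23,846 + $2,046 = $33,590
Ending inventory: 79 @ $22 = $1,738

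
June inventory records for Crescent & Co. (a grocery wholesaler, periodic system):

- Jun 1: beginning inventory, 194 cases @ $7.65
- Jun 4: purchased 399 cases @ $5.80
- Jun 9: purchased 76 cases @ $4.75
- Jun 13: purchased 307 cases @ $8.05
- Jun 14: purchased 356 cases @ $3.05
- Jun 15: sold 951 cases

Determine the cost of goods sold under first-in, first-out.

COGS = $6,429.40

Jun 15, 951 sold [FIFO — oldest first]: 194 @ $7.65 + 399 @ $5.80 + 76 @ $4.75 + 282 @ $8.05 = $6,429.40
Ending inventory: 25 @ $8.05 + 356 @ $3.05 = $1,287.05
Check: goods available $7,716.45 = COGS $6,429.40 + ending $1,287.05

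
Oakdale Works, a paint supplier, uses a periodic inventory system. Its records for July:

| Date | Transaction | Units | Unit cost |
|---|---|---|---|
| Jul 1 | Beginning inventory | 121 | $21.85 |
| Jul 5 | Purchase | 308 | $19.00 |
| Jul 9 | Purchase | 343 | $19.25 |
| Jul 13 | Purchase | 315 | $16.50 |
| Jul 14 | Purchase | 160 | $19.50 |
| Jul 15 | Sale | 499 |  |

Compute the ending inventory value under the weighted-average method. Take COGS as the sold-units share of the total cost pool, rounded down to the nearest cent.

Ending inventory = $14,045.91

Jul 15, sell 499: 499/1247 × $23,416.10 → $9,370.19
Ending inventory (cost pool remaining) = $14,045.91
Check: goods available $23,416.10 = COGS $9,370.19 + ending $14,045.91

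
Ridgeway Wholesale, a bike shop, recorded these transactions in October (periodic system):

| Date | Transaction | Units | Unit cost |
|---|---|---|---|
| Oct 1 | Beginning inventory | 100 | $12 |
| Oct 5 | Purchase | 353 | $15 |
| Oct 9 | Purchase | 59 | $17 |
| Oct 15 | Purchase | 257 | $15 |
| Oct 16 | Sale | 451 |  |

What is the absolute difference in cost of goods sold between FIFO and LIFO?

$418

FIFO COGS: 100 @ $12 + 351 @ $15 = $6,465
LIFO COGS: 257 @ $15 + 59 @ $17 + 135 @ $15 = $6,883
Difference = |$6,465 − $6,883| = $418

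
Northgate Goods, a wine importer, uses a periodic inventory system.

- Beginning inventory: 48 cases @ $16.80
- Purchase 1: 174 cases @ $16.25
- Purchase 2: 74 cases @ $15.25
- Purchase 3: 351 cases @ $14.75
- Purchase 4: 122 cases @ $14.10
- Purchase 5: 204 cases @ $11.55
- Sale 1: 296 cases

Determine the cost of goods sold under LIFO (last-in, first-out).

COGS = $3,653.40

Sale 1 (296) [LIFO — newest first]: 204 @ $11.55 + 92 @ $14.10 = $3,653.40
Ending inventory: 48 @ $16.80 + 174 @ $16.25 + 74 @ $15.25 + 351 @ $14.75 + 30 @ $14.10 = $10,362.65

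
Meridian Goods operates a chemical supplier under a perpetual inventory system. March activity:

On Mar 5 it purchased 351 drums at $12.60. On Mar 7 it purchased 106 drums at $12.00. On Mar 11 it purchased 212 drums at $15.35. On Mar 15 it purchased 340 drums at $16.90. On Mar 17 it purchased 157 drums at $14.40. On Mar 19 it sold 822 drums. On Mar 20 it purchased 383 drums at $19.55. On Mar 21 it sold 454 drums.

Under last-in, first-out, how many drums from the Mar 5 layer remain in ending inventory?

273

Mar 19, 822 sold [LIFO — newest first]: 157 @ $14.40 + 340 @ $16.90 + 212 @ $15.35 + 106 @ $12.00 + 7 @ $12.60 = $12,621.20
Mar 21, 454 sold [LIFO — newest first]: 383 @ $19.55 + 71 @ $12.60 = $8,382.25
Total COGS = $12,621.20 + $8,382.25 = $21,003.45
Ending inventory: 273 @ $12.60 = $3,439.80
Check: goods available $24,443.25 = COGS $21,003.45 + ending $3,439.80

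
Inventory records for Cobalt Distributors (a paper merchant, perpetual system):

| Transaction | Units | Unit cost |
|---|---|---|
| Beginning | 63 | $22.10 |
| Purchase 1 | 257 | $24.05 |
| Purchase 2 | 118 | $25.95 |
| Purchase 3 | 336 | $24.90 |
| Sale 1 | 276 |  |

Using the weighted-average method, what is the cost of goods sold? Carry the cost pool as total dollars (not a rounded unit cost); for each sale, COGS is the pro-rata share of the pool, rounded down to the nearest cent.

After Beginning: 63 on hand, pool $1,392.30 (≈ $22.1000 each)
After Purchase 1: 320 on hand, pool $7,573.15 (≈ $23.6661 each)
After Purchase 2: 438 on hand, pool $10,635.25 (≈ $24.2814 each)
After Purchase 3: 774 on hand, pool $19,001.65 (≈ $24.5499 each)
Sale 1, sell 276: 276/774 × $19,001.65 → $6,775.78
Ending inventory (cost pool remaining) = $12,225.87
Check: goods available $19,001.65 = COGS $6,775.78 + ending $12,225.87

COGS = $6,775.78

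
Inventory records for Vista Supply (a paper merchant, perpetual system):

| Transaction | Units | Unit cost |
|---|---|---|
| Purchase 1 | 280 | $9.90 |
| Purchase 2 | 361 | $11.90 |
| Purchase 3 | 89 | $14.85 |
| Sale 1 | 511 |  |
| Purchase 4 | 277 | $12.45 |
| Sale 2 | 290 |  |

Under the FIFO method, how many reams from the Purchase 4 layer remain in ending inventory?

206

Sale 1 (511) [FIFO — oldest first]: 280 @ $9.90 + 231 @ $11.90 = $5,520.90
Sale 2 (290) [FIFO — oldest first]: 130 @ $11.90 + 89 @ $14.85 + 71 @ $12.45 = $3,752.60
Total COGS = $5,520.90 + $3,752.60 = $9,273.50
Ending inventory: 206 @ $12.45 = $2,564.70
Check: goods available $11,838.20 = COGS $9,273.50 + ending $2,564.70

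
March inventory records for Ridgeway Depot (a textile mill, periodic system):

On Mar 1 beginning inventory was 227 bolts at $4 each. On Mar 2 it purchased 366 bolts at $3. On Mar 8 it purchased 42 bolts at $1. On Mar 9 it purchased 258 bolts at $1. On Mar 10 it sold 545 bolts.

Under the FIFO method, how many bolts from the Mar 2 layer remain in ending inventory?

48

Mar 10, 545 sold [FIFO — oldest first]: 227 @ $4 + 318 @ $3 = $1,862
Ending inventory: 48 @ $3 + 42 @ $1 + 258 @ $1 = $444
Check: goods available $2,306 = COGS $1,862 + ending $444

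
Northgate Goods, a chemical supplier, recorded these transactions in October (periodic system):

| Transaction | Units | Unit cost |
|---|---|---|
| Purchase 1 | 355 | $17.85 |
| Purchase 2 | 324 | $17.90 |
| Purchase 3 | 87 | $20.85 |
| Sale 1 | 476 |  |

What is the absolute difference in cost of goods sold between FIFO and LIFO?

FIFO COGS: 355 @ $17.85 + 121 @ $17.90 = $8,502.65
LIFO COGS: 87 @ $20.85 + 324 @ $17.90 + 65 @ $17.85 = $8,773.80
Difference = |$8,502.65 − $8,773.80| = $271.15

$271.15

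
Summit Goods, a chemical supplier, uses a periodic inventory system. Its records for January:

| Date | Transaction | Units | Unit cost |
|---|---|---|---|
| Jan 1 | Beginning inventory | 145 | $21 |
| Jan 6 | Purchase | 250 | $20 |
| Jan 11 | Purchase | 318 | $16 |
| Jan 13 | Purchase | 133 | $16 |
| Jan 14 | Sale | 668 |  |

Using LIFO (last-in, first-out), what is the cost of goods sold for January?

Jan 14, 668 sold [LIFO — newest first]: 133 @ $16 + 318 @ $16 + 217 @ $20 = $11,556
Ending inventory: 145 @ $21 + 33 @ $20 = $3,705
Check: goods available $15,261 = COGS $11,556 + ending $3,705

COGS = $11,556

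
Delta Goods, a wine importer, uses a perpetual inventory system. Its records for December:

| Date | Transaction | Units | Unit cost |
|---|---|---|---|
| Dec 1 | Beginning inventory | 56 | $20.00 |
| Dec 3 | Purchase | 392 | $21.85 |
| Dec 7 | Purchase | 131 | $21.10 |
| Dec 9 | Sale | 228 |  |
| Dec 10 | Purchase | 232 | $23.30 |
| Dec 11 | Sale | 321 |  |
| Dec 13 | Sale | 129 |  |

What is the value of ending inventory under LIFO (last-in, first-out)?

Dec 9, 228 sold [LIFO — newest first]: 131 @ $21.10 + 97 @ $21.85 = $4,883.55
Dec 11, 321 sold [LIFO — newest first]: 232 @ $23.30 + 89 @ $21.85 = $7,350.25
Dec 13, 129 sold [LIFO — newest first]: 129 @ $21.85 = $2,818.65
Total COGS = $4,883.55 + $7,350.25 + $2,818.65 = $15,052.45
Ending inventory: 56 @ $20.00 + 77 @ $21.85 = $2,802.45
Check: goods available $17,854.90 = COGS $15,052.45 + ending $2,802.45

Ending inventory = $2,802.45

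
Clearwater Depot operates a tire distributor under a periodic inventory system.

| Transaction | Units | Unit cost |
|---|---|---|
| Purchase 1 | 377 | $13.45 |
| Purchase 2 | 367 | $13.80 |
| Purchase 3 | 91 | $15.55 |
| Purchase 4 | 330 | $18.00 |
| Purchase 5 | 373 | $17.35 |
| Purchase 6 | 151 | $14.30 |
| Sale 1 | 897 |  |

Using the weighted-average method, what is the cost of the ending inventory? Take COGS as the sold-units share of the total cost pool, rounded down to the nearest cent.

Ending inventory = $12,248.64

Sale 1, sell 897: 897/1689 × $26,121.15 → $13,872.51
Ending inventory (cost pool remaining) = $12,248.64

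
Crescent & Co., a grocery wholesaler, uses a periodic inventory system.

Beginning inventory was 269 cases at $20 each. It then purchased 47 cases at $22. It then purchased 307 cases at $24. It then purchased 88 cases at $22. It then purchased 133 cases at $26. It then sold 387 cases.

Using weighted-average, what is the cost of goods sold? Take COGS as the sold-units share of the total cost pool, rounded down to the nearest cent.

Sale 1, sell 387: 387/844 × $19,176.00 → $8,792.78
Ending inventory (cost pool remaining) = $10,383.22

COGS = $8,792.78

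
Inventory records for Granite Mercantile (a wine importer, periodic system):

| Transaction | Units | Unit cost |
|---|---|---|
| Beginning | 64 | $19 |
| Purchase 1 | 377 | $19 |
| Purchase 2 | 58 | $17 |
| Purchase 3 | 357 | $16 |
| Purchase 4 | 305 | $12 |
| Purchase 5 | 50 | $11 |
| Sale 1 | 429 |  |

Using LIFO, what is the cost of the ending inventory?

Ending inventory = $13,893

Sale 1 (429) [LIFO — newest first]: 50 @ $11 + 305 @ $12 + 74 @ $16 = $5,394
Ending inventory: 64 @ $19 + 377 @ $19 + 58 @ $17 + 283 @ $16 = $13,893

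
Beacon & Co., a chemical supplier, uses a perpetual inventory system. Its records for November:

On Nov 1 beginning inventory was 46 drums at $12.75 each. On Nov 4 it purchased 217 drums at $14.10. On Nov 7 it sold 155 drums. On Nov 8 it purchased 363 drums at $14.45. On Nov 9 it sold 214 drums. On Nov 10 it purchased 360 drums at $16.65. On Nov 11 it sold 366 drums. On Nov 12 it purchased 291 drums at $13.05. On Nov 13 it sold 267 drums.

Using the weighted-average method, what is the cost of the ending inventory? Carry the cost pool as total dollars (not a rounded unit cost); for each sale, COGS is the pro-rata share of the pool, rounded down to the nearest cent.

After Nov 1: 46 on hand, pool $586.50 (≈ $12.7500 each)
After Nov 4: 263 on hand, pool $3,646.20 (≈ $13.8639 each)
Nov 7, sell 155: 155/263 × $3,646.20 → $2,148.90
After Nov 8: 471 on hand, pool $6,742.65 (≈ $14.3156 each)
Nov 9, sell 214: 214/471 × $6,742.65 → $3,063.53
After Nov 10: 617 on hand, pool $9,673.12 (≈ $15.6777 each)
Nov 11, sell 366: 366/617 × $9,673.12 → $5,738.02
After Nov 12: 542 on hand, pool $7,732.65 (≈ $14.2669 each)
Nov 13, sell 267: 267/542 × $7,732.65 → $3,809.25
Total COGS = $2,148.90 + $3,063.53 + $5,738.02 + $3,809.25 = $14,759.70
Ending inventory (cost pool remaining) = $3,923.40

Ending inventory = $3,923.40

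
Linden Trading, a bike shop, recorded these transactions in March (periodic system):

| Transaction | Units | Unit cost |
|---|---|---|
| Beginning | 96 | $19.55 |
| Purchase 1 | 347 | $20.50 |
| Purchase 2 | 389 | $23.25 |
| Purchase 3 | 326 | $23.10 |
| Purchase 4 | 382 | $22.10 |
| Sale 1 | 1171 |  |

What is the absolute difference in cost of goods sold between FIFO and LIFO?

$681.60

FIFO COGS: 96 @ $19.55 + 347 @ $20.50 + 389 @ $23.25 + 326 @ $23.10 + 13 @ $22.10 = $25,852.45
LIFO COGS: 382 @ $22.10 + 326 @ $23.10 + 389 @ $23.25 + 74 @ $20.50 = $26,534.05
Difference = |$25,852.45 − $26,534.05| = $681.60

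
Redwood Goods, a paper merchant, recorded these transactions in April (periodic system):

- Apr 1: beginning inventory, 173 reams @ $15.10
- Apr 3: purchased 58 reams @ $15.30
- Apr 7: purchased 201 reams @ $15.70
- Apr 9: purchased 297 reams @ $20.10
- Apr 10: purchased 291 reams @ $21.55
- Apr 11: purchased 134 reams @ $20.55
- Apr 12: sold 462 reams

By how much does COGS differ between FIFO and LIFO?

$2,510.05

FIFO COGS: 173 @ $15.10 + 58 @ $15.30 + 201 @ $15.70 + 30 @ $20.10 = $7,258.40
LIFO COGS: 134 @ $20.55 + 291 @ $21.55 + 37 @ $20.10 = $9,768.45
Difference = |$7,258.40 − $9,768.45| = $2,510.05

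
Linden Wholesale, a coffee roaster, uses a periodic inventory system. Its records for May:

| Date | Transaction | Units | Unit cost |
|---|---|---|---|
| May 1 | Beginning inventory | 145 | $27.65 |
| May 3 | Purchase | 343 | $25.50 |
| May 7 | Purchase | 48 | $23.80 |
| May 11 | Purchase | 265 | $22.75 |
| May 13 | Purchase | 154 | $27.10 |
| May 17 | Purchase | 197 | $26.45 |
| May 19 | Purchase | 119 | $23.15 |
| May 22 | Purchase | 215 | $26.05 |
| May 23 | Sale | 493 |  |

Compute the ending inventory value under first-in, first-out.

Ending inventory = $24,791.80

May 23, 493 sold [FIFO — oldest first]: 145 @ $27.65 + 343 @ $25.50 + 5 @ $23.80 = $12,874.75
Ending inventory: 43 @ $23.80 + 265 @ $22.75 + 154 @ $27.10 + 197 @ $26.45 + 119 @ $23.15 + 215 @ $26.05 = $24,791.80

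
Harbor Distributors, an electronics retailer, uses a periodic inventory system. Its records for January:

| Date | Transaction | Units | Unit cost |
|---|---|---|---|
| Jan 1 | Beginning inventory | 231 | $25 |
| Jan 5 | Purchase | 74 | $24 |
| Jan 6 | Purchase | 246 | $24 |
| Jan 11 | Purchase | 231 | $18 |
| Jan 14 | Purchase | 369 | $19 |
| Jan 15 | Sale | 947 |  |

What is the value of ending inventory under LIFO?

Ending inventory = $5,100

Jan 15, 947 sold [LIFO — newest first]: 369 @ $19 + 231 @ $18 + 246 @ $24 + 74 @ $24 + 27 @ $25 = $19,524
Ending inventory: 204 @ $25 = $5,100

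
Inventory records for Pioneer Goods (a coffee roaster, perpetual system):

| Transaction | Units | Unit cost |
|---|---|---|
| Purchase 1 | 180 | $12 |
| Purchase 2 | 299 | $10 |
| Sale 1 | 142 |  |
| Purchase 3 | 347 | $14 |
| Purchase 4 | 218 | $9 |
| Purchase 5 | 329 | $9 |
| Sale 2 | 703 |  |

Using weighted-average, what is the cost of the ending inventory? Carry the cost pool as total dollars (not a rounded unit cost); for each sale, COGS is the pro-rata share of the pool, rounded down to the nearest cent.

Ending inventory = $5,749.36

After Purchase 1: 180 on hand, pool $2,160.00 (≈ $12.0000 each)
After Purchase 2: 479 on hand, pool $5,150.00 (≈ $10.7516 each)
Sale 1, sell 142: 142/479 × $5,150.00 → $1,526.72
After Purchase 3: 684 on hand, pool $8,481.28 (≈ $12.3995 each)
After Purchase 4: 902 on hand, pool $10,443.28 (≈ $11.5779 each)
After Purchase 5: 1231 on hand, pool $13,404.28 (≈ $10.8889 each)
Sale 2, sell 703: 703/1231 × $13,404.28 → $7,654.92
Total COGS = $1,526.72 + $7,654.92 = $9,181.64
Ending inventory (cost pool remaining) = $5,749.36
Check: goods available $14,931.00 = COGS $9,181.64 + ending $5,749.36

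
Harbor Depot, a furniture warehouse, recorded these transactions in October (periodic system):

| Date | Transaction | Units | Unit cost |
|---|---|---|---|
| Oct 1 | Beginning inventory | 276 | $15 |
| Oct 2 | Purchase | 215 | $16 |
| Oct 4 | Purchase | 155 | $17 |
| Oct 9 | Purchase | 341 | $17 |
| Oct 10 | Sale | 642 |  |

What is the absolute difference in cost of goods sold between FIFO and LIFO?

FIFO COGS: 276 @ $15 + 215 @ $16 + 151 @ $17 = $10,147
LIFO COGS: 341 @ $17 + 155 @ $17 + 146 @ $16 = $10,768
Difference = |$10,147 − $10,768| = $621

$621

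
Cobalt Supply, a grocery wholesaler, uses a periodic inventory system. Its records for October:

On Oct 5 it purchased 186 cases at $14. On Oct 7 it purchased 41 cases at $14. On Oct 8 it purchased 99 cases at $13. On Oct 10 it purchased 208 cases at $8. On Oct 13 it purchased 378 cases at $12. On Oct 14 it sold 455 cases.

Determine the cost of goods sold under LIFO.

COGS = $5,152

Oct 14, 455 sold [LIFO — newest first]: 378 @ $12 + 77 @ $8 = $5,152
Ending inventory: 186 @ $14 + 41 @ $14 + 99 @ $13 + 131 @ $8 = $5,513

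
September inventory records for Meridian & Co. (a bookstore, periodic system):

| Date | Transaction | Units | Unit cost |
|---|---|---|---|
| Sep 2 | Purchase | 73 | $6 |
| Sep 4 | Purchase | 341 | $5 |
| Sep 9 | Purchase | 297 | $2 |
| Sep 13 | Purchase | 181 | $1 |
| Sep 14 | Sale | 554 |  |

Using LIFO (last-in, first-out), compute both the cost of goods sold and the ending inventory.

Sep 14, 554 sold [LIFO — newest first]: 181 @ $1 + 297 @ $2 + 76 @ $5 = $1,155
Ending inventory: 73 @ $6 + 265 @ $5 = $1,763

COGS = $1,155; ending inventory = $1,763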